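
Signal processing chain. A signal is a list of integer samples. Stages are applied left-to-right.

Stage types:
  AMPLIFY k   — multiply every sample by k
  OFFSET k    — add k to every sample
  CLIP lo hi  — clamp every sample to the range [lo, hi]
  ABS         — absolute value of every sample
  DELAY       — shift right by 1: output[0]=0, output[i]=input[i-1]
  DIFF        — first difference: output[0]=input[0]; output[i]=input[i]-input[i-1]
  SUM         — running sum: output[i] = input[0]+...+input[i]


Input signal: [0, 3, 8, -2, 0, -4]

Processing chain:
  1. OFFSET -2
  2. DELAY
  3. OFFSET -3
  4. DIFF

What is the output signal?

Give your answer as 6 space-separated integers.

Input: [0, 3, 8, -2, 0, -4]
Stage 1 (OFFSET -2): 0+-2=-2, 3+-2=1, 8+-2=6, -2+-2=-4, 0+-2=-2, -4+-2=-6 -> [-2, 1, 6, -4, -2, -6]
Stage 2 (DELAY): [0, -2, 1, 6, -4, -2] = [0, -2, 1, 6, -4, -2] -> [0, -2, 1, 6, -4, -2]
Stage 3 (OFFSET -3): 0+-3=-3, -2+-3=-5, 1+-3=-2, 6+-3=3, -4+-3=-7, -2+-3=-5 -> [-3, -5, -2, 3, -7, -5]
Stage 4 (DIFF): s[0]=-3, -5--3=-2, -2--5=3, 3--2=5, -7-3=-10, -5--7=2 -> [-3, -2, 3, 5, -10, 2]

Answer: -3 -2 3 5 -10 2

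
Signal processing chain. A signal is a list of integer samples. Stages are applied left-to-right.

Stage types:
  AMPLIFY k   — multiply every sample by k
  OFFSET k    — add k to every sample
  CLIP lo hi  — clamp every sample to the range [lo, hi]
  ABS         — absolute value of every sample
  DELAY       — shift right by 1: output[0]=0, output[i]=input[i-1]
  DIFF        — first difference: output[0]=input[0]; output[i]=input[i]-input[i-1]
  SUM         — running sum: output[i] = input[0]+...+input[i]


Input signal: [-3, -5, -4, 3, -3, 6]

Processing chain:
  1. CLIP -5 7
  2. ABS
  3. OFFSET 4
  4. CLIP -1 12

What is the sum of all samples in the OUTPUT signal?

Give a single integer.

Answer: 48

Derivation:
Input: [-3, -5, -4, 3, -3, 6]
Stage 1 (CLIP -5 7): clip(-3,-5,7)=-3, clip(-5,-5,7)=-5, clip(-4,-5,7)=-4, clip(3,-5,7)=3, clip(-3,-5,7)=-3, clip(6,-5,7)=6 -> [-3, -5, -4, 3, -3, 6]
Stage 2 (ABS): |-3|=3, |-5|=5, |-4|=4, |3|=3, |-3|=3, |6|=6 -> [3, 5, 4, 3, 3, 6]
Stage 3 (OFFSET 4): 3+4=7, 5+4=9, 4+4=8, 3+4=7, 3+4=7, 6+4=10 -> [7, 9, 8, 7, 7, 10]
Stage 4 (CLIP -1 12): clip(7,-1,12)=7, clip(9,-1,12)=9, clip(8,-1,12)=8, clip(7,-1,12)=7, clip(7,-1,12)=7, clip(10,-1,12)=10 -> [7, 9, 8, 7, 7, 10]
Output sum: 48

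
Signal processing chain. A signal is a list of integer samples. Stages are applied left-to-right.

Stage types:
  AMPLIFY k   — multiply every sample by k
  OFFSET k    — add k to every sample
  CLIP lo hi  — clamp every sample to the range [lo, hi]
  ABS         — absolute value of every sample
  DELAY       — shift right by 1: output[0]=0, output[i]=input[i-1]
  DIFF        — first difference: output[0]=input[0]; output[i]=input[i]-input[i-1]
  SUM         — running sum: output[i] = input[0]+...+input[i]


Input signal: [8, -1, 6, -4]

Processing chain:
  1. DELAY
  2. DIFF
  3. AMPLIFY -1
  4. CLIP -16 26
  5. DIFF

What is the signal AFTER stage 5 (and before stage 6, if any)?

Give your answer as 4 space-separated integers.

Answer: 0 -8 17 -16

Derivation:
Input: [8, -1, 6, -4]
Stage 1 (DELAY): [0, 8, -1, 6] = [0, 8, -1, 6] -> [0, 8, -1, 6]
Stage 2 (DIFF): s[0]=0, 8-0=8, -1-8=-9, 6--1=7 -> [0, 8, -9, 7]
Stage 3 (AMPLIFY -1): 0*-1=0, 8*-1=-8, -9*-1=9, 7*-1=-7 -> [0, -8, 9, -7]
Stage 4 (CLIP -16 26): clip(0,-16,26)=0, clip(-8,-16,26)=-8, clip(9,-16,26)=9, clip(-7,-16,26)=-7 -> [0, -8, 9, -7]
Stage 5 (DIFF): s[0]=0, -8-0=-8, 9--8=17, -7-9=-16 -> [0, -8, 17, -16]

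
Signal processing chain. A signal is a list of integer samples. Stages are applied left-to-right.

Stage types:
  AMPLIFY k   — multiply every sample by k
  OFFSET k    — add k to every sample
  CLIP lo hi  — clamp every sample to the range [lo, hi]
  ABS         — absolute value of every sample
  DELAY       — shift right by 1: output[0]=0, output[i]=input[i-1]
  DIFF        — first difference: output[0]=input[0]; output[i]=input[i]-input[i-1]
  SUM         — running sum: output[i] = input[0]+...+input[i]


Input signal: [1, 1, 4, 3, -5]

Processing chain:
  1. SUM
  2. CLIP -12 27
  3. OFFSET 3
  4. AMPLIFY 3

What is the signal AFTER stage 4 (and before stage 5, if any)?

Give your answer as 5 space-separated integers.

Input: [1, 1, 4, 3, -5]
Stage 1 (SUM): sum[0..0]=1, sum[0..1]=2, sum[0..2]=6, sum[0..3]=9, sum[0..4]=4 -> [1, 2, 6, 9, 4]
Stage 2 (CLIP -12 27): clip(1,-12,27)=1, clip(2,-12,27)=2, clip(6,-12,27)=6, clip(9,-12,27)=9, clip(4,-12,27)=4 -> [1, 2, 6, 9, 4]
Stage 3 (OFFSET 3): 1+3=4, 2+3=5, 6+3=9, 9+3=12, 4+3=7 -> [4, 5, 9, 12, 7]
Stage 4 (AMPLIFY 3): 4*3=12, 5*3=15, 9*3=27, 12*3=36, 7*3=21 -> [12, 15, 27, 36, 21]

Answer: 12 15 27 36 21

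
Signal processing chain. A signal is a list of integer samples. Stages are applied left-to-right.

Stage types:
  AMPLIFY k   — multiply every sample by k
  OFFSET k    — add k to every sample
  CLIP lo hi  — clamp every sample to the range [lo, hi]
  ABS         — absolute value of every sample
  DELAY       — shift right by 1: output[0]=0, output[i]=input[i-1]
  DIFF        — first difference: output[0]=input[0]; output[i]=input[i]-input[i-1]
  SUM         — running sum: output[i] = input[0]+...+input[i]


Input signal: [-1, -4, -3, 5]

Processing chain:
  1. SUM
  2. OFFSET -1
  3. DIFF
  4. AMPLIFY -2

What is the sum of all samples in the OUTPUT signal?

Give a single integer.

Input: [-1, -4, -3, 5]
Stage 1 (SUM): sum[0..0]=-1, sum[0..1]=-5, sum[0..2]=-8, sum[0..3]=-3 -> [-1, -5, -8, -3]
Stage 2 (OFFSET -1): -1+-1=-2, -5+-1=-6, -8+-1=-9, -3+-1=-4 -> [-2, -6, -9, -4]
Stage 3 (DIFF): s[0]=-2, -6--2=-4, -9--6=-3, -4--9=5 -> [-2, -4, -3, 5]
Stage 4 (AMPLIFY -2): -2*-2=4, -4*-2=8, -3*-2=6, 5*-2=-10 -> [4, 8, 6, -10]
Output sum: 8

Answer: 8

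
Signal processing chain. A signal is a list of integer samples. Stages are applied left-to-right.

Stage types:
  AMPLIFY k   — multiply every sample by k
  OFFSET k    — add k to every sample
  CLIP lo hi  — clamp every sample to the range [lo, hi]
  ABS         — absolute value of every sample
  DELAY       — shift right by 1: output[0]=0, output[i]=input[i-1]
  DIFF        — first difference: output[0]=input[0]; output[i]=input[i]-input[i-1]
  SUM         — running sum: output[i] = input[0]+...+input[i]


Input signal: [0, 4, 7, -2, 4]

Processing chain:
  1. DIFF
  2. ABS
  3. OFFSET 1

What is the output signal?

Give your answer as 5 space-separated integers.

Input: [0, 4, 7, -2, 4]
Stage 1 (DIFF): s[0]=0, 4-0=4, 7-4=3, -2-7=-9, 4--2=6 -> [0, 4, 3, -9, 6]
Stage 2 (ABS): |0|=0, |4|=4, |3|=3, |-9|=9, |6|=6 -> [0, 4, 3, 9, 6]
Stage 3 (OFFSET 1): 0+1=1, 4+1=5, 3+1=4, 9+1=10, 6+1=7 -> [1, 5, 4, 10, 7]

Answer: 1 5 4 10 7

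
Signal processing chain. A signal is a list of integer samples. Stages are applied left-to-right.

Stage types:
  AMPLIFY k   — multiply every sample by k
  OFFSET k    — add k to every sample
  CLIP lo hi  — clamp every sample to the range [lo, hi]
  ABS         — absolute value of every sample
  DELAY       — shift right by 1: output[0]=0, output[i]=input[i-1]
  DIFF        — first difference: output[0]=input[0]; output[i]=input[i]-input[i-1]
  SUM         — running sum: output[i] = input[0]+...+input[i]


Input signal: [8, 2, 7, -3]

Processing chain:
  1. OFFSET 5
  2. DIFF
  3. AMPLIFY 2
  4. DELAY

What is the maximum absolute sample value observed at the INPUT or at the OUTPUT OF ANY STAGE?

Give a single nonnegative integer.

Input: [8, 2, 7, -3] (max |s|=8)
Stage 1 (OFFSET 5): 8+5=13, 2+5=7, 7+5=12, -3+5=2 -> [13, 7, 12, 2] (max |s|=13)
Stage 2 (DIFF): s[0]=13, 7-13=-6, 12-7=5, 2-12=-10 -> [13, -6, 5, -10] (max |s|=13)
Stage 3 (AMPLIFY 2): 13*2=26, -6*2=-12, 5*2=10, -10*2=-20 -> [26, -12, 10, -20] (max |s|=26)
Stage 4 (DELAY): [0, 26, -12, 10] = [0, 26, -12, 10] -> [0, 26, -12, 10] (max |s|=26)
Overall max amplitude: 26

Answer: 26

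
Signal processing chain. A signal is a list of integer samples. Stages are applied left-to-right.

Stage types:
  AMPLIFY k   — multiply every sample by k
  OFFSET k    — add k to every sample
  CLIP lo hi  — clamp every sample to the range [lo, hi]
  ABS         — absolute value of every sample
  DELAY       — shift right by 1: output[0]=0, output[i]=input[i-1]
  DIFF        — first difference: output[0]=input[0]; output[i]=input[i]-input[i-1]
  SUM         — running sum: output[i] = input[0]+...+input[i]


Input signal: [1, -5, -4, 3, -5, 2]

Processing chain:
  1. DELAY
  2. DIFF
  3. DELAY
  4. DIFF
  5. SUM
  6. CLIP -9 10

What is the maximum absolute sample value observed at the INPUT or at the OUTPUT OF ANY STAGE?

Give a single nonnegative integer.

Input: [1, -5, -4, 3, -5, 2] (max |s|=5)
Stage 1 (DELAY): [0, 1, -5, -4, 3, -5] = [0, 1, -5, -4, 3, -5] -> [0, 1, -5, -4, 3, -5] (max |s|=5)
Stage 2 (DIFF): s[0]=0, 1-0=1, -5-1=-6, -4--5=1, 3--4=7, -5-3=-8 -> [0, 1, -6, 1, 7, -8] (max |s|=8)
Stage 3 (DELAY): [0, 0, 1, -6, 1, 7] = [0, 0, 1, -6, 1, 7] -> [0, 0, 1, -6, 1, 7] (max |s|=7)
Stage 4 (DIFF): s[0]=0, 0-0=0, 1-0=1, -6-1=-7, 1--6=7, 7-1=6 -> [0, 0, 1, -7, 7, 6] (max |s|=7)
Stage 5 (SUM): sum[0..0]=0, sum[0..1]=0, sum[0..2]=1, sum[0..3]=-6, sum[0..4]=1, sum[0..5]=7 -> [0, 0, 1, -6, 1, 7] (max |s|=7)
Stage 6 (CLIP -9 10): clip(0,-9,10)=0, clip(0,-9,10)=0, clip(1,-9,10)=1, clip(-6,-9,10)=-6, clip(1,-9,10)=1, clip(7,-9,10)=7 -> [0, 0, 1, -6, 1, 7] (max |s|=7)
Overall max amplitude: 8

Answer: 8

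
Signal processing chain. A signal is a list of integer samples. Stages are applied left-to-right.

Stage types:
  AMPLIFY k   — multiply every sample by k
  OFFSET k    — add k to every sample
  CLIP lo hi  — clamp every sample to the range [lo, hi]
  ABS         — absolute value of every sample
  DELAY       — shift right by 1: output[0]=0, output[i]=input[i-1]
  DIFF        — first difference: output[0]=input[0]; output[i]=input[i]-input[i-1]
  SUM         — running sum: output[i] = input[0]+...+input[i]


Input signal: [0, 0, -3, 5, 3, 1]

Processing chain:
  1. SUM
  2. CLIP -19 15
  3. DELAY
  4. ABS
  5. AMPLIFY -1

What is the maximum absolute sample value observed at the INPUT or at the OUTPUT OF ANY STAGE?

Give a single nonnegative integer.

Answer: 6

Derivation:
Input: [0, 0, -3, 5, 3, 1] (max |s|=5)
Stage 1 (SUM): sum[0..0]=0, sum[0..1]=0, sum[0..2]=-3, sum[0..3]=2, sum[0..4]=5, sum[0..5]=6 -> [0, 0, -3, 2, 5, 6] (max |s|=6)
Stage 2 (CLIP -19 15): clip(0,-19,15)=0, clip(0,-19,15)=0, clip(-3,-19,15)=-3, clip(2,-19,15)=2, clip(5,-19,15)=5, clip(6,-19,15)=6 -> [0, 0, -3, 2, 5, 6] (max |s|=6)
Stage 3 (DELAY): [0, 0, 0, -3, 2, 5] = [0, 0, 0, -3, 2, 5] -> [0, 0, 0, -3, 2, 5] (max |s|=5)
Stage 4 (ABS): |0|=0, |0|=0, |0|=0, |-3|=3, |2|=2, |5|=5 -> [0, 0, 0, 3, 2, 5] (max |s|=5)
Stage 5 (AMPLIFY -1): 0*-1=0, 0*-1=0, 0*-1=0, 3*-1=-3, 2*-1=-2, 5*-1=-5 -> [0, 0, 0, -3, -2, -5] (max |s|=5)
Overall max amplitude: 6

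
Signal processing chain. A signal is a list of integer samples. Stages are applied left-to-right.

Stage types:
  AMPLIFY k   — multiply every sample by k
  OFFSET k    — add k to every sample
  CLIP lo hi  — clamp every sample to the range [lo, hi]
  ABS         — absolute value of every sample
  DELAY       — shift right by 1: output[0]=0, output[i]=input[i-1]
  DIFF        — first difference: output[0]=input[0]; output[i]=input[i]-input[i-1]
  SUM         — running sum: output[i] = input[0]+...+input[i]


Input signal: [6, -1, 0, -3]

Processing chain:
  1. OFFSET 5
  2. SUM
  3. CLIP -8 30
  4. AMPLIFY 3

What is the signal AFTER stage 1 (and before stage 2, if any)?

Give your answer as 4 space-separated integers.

Answer: 11 4 5 2

Derivation:
Input: [6, -1, 0, -3]
Stage 1 (OFFSET 5): 6+5=11, -1+5=4, 0+5=5, -3+5=2 -> [11, 4, 5, 2]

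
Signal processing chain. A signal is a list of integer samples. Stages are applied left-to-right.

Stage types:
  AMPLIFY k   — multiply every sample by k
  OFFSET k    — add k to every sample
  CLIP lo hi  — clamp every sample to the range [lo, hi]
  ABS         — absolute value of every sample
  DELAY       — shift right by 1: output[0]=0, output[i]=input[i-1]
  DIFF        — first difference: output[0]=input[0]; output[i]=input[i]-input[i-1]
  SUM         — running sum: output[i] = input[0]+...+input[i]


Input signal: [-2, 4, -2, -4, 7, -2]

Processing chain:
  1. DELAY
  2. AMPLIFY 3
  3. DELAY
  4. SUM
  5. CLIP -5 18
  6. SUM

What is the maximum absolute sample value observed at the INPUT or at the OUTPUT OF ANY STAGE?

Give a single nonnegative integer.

Input: [-2, 4, -2, -4, 7, -2] (max |s|=7)
Stage 1 (DELAY): [0, -2, 4, -2, -4, 7] = [0, -2, 4, -2, -4, 7] -> [0, -2, 4, -2, -4, 7] (max |s|=7)
Stage 2 (AMPLIFY 3): 0*3=0, -2*3=-6, 4*3=12, -2*3=-6, -4*3=-12, 7*3=21 -> [0, -6, 12, -6, -12, 21] (max |s|=21)
Stage 3 (DELAY): [0, 0, -6, 12, -6, -12] = [0, 0, -6, 12, -6, -12] -> [0, 0, -6, 12, -6, -12] (max |s|=12)
Stage 4 (SUM): sum[0..0]=0, sum[0..1]=0, sum[0..2]=-6, sum[0..3]=6, sum[0..4]=0, sum[0..5]=-12 -> [0, 0, -6, 6, 0, -12] (max |s|=12)
Stage 5 (CLIP -5 18): clip(0,-5,18)=0, clip(0,-5,18)=0, clip(-6,-5,18)=-5, clip(6,-5,18)=6, clip(0,-5,18)=0, clip(-12,-5,18)=-5 -> [0, 0, -5, 6, 0, -5] (max |s|=6)
Stage 6 (SUM): sum[0..0]=0, sum[0..1]=0, sum[0..2]=-5, sum[0..3]=1, sum[0..4]=1, sum[0..5]=-4 -> [0, 0, -5, 1, 1, -4] (max |s|=5)
Overall max amplitude: 21

Answer: 21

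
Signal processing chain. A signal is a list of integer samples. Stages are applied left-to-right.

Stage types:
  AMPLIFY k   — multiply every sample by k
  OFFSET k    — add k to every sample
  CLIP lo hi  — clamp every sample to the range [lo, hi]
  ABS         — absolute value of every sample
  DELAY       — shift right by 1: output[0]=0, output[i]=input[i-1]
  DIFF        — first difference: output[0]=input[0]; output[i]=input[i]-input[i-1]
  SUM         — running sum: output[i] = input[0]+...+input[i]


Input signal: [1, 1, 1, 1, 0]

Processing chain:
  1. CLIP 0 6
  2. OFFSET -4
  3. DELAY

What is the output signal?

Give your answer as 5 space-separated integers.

Answer: 0 -3 -3 -3 -3

Derivation:
Input: [1, 1, 1, 1, 0]
Stage 1 (CLIP 0 6): clip(1,0,6)=1, clip(1,0,6)=1, clip(1,0,6)=1, clip(1,0,6)=1, clip(0,0,6)=0 -> [1, 1, 1, 1, 0]
Stage 2 (OFFSET -4): 1+-4=-3, 1+-4=-3, 1+-4=-3, 1+-4=-3, 0+-4=-4 -> [-3, -3, -3, -3, -4]
Stage 3 (DELAY): [0, -3, -3, -3, -3] = [0, -3, -3, -3, -3] -> [0, -3, -3, -3, -3]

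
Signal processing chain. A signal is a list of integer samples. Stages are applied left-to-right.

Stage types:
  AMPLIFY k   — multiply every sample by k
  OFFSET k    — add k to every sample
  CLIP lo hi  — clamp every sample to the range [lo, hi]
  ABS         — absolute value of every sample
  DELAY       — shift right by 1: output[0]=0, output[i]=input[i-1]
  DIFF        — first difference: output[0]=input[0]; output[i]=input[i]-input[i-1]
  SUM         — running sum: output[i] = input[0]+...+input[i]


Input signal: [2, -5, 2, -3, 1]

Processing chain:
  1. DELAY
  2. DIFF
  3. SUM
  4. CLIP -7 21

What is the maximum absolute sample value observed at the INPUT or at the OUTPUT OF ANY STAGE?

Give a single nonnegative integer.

Answer: 7

Derivation:
Input: [2, -5, 2, -3, 1] (max |s|=5)
Stage 1 (DELAY): [0, 2, -5, 2, -3] = [0, 2, -5, 2, -3] -> [0, 2, -5, 2, -3] (max |s|=5)
Stage 2 (DIFF): s[0]=0, 2-0=2, -5-2=-7, 2--5=7, -3-2=-5 -> [0, 2, -7, 7, -5] (max |s|=7)
Stage 3 (SUM): sum[0..0]=0, sum[0..1]=2, sum[0..2]=-5, sum[0..3]=2, sum[0..4]=-3 -> [0, 2, -5, 2, -3] (max |s|=5)
Stage 4 (CLIP -7 21): clip(0,-7,21)=0, clip(2,-7,21)=2, clip(-5,-7,21)=-5, clip(2,-7,21)=2, clip(-3,-7,21)=-3 -> [0, 2, -5, 2, -3] (max |s|=5)
Overall max amplitude: 7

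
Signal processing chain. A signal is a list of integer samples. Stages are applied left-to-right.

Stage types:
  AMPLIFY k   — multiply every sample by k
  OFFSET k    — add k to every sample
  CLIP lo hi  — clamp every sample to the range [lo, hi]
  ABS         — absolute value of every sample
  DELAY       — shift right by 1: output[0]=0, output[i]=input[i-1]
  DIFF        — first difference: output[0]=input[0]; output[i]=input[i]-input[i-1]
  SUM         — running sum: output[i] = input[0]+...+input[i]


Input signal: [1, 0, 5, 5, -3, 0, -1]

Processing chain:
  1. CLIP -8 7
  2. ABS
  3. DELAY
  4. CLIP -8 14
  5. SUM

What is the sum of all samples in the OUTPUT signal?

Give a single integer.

Answer: 47

Derivation:
Input: [1, 0, 5, 5, -3, 0, -1]
Stage 1 (CLIP -8 7): clip(1,-8,7)=1, clip(0,-8,7)=0, clip(5,-8,7)=5, clip(5,-8,7)=5, clip(-3,-8,7)=-3, clip(0,-8,7)=0, clip(-1,-8,7)=-1 -> [1, 0, 5, 5, -3, 0, -1]
Stage 2 (ABS): |1|=1, |0|=0, |5|=5, |5|=5, |-3|=3, |0|=0, |-1|=1 -> [1, 0, 5, 5, 3, 0, 1]
Stage 3 (DELAY): [0, 1, 0, 5, 5, 3, 0] = [0, 1, 0, 5, 5, 3, 0] -> [0, 1, 0, 5, 5, 3, 0]
Stage 4 (CLIP -8 14): clip(0,-8,14)=0, clip(1,-8,14)=1, clip(0,-8,14)=0, clip(5,-8,14)=5, clip(5,-8,14)=5, clip(3,-8,14)=3, clip(0,-8,14)=0 -> [0, 1, 0, 5, 5, 3, 0]
Stage 5 (SUM): sum[0..0]=0, sum[0..1]=1, sum[0..2]=1, sum[0..3]=6, sum[0..4]=11, sum[0..5]=14, sum[0..6]=14 -> [0, 1, 1, 6, 11, 14, 14]
Output sum: 47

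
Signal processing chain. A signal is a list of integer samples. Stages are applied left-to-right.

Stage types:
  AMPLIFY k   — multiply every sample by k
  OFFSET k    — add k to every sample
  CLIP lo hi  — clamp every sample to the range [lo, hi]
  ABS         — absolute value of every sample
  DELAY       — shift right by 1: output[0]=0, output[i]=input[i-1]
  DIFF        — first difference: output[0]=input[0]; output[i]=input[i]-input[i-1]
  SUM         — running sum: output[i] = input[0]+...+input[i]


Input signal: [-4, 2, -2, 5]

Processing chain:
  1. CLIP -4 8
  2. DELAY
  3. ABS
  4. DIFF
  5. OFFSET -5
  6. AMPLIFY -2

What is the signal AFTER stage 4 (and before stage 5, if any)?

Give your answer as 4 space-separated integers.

Input: [-4, 2, -2, 5]
Stage 1 (CLIP -4 8): clip(-4,-4,8)=-4, clip(2,-4,8)=2, clip(-2,-4,8)=-2, clip(5,-4,8)=5 -> [-4, 2, -2, 5]
Stage 2 (DELAY): [0, -4, 2, -2] = [0, -4, 2, -2] -> [0, -4, 2, -2]
Stage 3 (ABS): |0|=0, |-4|=4, |2|=2, |-2|=2 -> [0, 4, 2, 2]
Stage 4 (DIFF): s[0]=0, 4-0=4, 2-4=-2, 2-2=0 -> [0, 4, -2, 0]

Answer: 0 4 -2 0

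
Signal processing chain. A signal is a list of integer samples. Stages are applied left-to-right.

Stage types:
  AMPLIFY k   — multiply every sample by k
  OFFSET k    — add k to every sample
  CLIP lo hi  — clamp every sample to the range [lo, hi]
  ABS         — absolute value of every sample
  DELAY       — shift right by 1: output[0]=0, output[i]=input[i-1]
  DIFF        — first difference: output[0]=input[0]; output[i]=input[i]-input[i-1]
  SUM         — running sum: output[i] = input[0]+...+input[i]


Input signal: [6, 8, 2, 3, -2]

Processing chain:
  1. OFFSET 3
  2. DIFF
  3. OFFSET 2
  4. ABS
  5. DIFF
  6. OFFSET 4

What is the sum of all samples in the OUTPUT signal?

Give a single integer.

Input: [6, 8, 2, 3, -2]
Stage 1 (OFFSET 3): 6+3=9, 8+3=11, 2+3=5, 3+3=6, -2+3=1 -> [9, 11, 5, 6, 1]
Stage 2 (DIFF): s[0]=9, 11-9=2, 5-11=-6, 6-5=1, 1-6=-5 -> [9, 2, -6, 1, -5]
Stage 3 (OFFSET 2): 9+2=11, 2+2=4, -6+2=-4, 1+2=3, -5+2=-3 -> [11, 4, -4, 3, -3]
Stage 4 (ABS): |11|=11, |4|=4, |-4|=4, |3|=3, |-3|=3 -> [11, 4, 4, 3, 3]
Stage 5 (DIFF): s[0]=11, 4-11=-7, 4-4=0, 3-4=-1, 3-3=0 -> [11, -7, 0, -1, 0]
Stage 6 (OFFSET 4): 11+4=15, -7+4=-3, 0+4=4, -1+4=3, 0+4=4 -> [15, -3, 4, 3, 4]
Output sum: 23

Answer: 23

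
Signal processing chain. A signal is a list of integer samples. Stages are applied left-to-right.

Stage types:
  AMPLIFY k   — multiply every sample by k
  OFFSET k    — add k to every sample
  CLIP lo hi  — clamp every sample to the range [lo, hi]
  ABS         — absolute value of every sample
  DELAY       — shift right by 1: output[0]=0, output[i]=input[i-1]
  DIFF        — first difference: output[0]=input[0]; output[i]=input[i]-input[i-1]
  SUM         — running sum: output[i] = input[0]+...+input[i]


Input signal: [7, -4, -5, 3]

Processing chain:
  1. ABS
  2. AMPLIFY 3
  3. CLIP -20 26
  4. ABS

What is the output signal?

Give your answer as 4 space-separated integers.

Answer: 21 12 15 9

Derivation:
Input: [7, -4, -5, 3]
Stage 1 (ABS): |7|=7, |-4|=4, |-5|=5, |3|=3 -> [7, 4, 5, 3]
Stage 2 (AMPLIFY 3): 7*3=21, 4*3=12, 5*3=15, 3*3=9 -> [21, 12, 15, 9]
Stage 3 (CLIP -20 26): clip(21,-20,26)=21, clip(12,-20,26)=12, clip(15,-20,26)=15, clip(9,-20,26)=9 -> [21, 12, 15, 9]
Stage 4 (ABS): |21|=21, |12|=12, |15|=15, |9|=9 -> [21, 12, 15, 9]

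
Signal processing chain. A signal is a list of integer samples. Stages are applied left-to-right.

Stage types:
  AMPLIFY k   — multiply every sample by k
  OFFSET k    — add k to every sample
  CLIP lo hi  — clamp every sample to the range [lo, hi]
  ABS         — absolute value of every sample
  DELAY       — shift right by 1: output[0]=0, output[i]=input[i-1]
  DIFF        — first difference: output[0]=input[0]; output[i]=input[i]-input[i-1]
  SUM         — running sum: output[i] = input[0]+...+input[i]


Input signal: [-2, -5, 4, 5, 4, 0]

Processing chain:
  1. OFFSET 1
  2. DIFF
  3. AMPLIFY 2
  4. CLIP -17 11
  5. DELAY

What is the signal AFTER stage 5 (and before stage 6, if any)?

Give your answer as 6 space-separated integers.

Answer: 0 -2 -6 11 2 -2

Derivation:
Input: [-2, -5, 4, 5, 4, 0]
Stage 1 (OFFSET 1): -2+1=-1, -5+1=-4, 4+1=5, 5+1=6, 4+1=5, 0+1=1 -> [-1, -4, 5, 6, 5, 1]
Stage 2 (DIFF): s[0]=-1, -4--1=-3, 5--4=9, 6-5=1, 5-6=-1, 1-5=-4 -> [-1, -3, 9, 1, -1, -4]
Stage 3 (AMPLIFY 2): -1*2=-2, -3*2=-6, 9*2=18, 1*2=2, -1*2=-2, -4*2=-8 -> [-2, -6, 18, 2, -2, -8]
Stage 4 (CLIP -17 11): clip(-2,-17,11)=-2, clip(-6,-17,11)=-6, clip(18,-17,11)=11, clip(2,-17,11)=2, clip(-2,-17,11)=-2, clip(-8,-17,11)=-8 -> [-2, -6, 11, 2, -2, -8]
Stage 5 (DELAY): [0, -2, -6, 11, 2, -2] = [0, -2, -6, 11, 2, -2] -> [0, -2, -6, 11, 2, -2]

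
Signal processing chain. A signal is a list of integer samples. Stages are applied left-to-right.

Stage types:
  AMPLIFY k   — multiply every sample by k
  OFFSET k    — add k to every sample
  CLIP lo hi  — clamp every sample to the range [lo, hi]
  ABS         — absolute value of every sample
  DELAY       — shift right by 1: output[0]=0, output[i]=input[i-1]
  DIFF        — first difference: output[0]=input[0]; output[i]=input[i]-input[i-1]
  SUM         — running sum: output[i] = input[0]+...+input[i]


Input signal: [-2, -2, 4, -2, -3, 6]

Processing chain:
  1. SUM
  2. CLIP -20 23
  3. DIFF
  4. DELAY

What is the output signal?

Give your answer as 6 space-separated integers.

Answer: 0 -2 -2 4 -2 -3

Derivation:
Input: [-2, -2, 4, -2, -3, 6]
Stage 1 (SUM): sum[0..0]=-2, sum[0..1]=-4, sum[0..2]=0, sum[0..3]=-2, sum[0..4]=-5, sum[0..5]=1 -> [-2, -4, 0, -2, -5, 1]
Stage 2 (CLIP -20 23): clip(-2,-20,23)=-2, clip(-4,-20,23)=-4, clip(0,-20,23)=0, clip(-2,-20,23)=-2, clip(-5,-20,23)=-5, clip(1,-20,23)=1 -> [-2, -4, 0, -2, -5, 1]
Stage 3 (DIFF): s[0]=-2, -4--2=-2, 0--4=4, -2-0=-2, -5--2=-3, 1--5=6 -> [-2, -2, 4, -2, -3, 6]
Stage 4 (DELAY): [0, -2, -2, 4, -2, -3] = [0, -2, -2, 4, -2, -3] -> [0, -2, -2, 4, -2, -3]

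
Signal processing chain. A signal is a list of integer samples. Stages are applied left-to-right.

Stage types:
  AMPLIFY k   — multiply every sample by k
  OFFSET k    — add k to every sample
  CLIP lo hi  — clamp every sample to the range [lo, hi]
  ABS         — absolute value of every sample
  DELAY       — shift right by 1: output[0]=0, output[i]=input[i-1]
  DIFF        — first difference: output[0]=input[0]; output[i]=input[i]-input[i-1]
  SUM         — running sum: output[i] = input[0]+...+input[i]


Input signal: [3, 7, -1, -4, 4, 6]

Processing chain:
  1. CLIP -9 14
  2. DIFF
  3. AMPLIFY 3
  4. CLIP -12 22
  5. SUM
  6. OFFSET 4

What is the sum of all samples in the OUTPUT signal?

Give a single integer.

Input: [3, 7, -1, -4, 4, 6]
Stage 1 (CLIP -9 14): clip(3,-9,14)=3, clip(7,-9,14)=7, clip(-1,-9,14)=-1, clip(-4,-9,14)=-4, clip(4,-9,14)=4, clip(6,-9,14)=6 -> [3, 7, -1, -4, 4, 6]
Stage 2 (DIFF): s[0]=3, 7-3=4, -1-7=-8, -4--1=-3, 4--4=8, 6-4=2 -> [3, 4, -8, -3, 8, 2]
Stage 3 (AMPLIFY 3): 3*3=9, 4*3=12, -8*3=-24, -3*3=-9, 8*3=24, 2*3=6 -> [9, 12, -24, -9, 24, 6]
Stage 4 (CLIP -12 22): clip(9,-12,22)=9, clip(12,-12,22)=12, clip(-24,-12,22)=-12, clip(-9,-12,22)=-9, clip(24,-12,22)=22, clip(6,-12,22)=6 -> [9, 12, -12, -9, 22, 6]
Stage 5 (SUM): sum[0..0]=9, sum[0..1]=21, sum[0..2]=9, sum[0..3]=0, sum[0..4]=22, sum[0..5]=28 -> [9, 21, 9, 0, 22, 28]
Stage 6 (OFFSET 4): 9+4=13, 21+4=25, 9+4=13, 0+4=4, 22+4=26, 28+4=32 -> [13, 25, 13, 4, 26, 32]
Output sum: 113

Answer: 113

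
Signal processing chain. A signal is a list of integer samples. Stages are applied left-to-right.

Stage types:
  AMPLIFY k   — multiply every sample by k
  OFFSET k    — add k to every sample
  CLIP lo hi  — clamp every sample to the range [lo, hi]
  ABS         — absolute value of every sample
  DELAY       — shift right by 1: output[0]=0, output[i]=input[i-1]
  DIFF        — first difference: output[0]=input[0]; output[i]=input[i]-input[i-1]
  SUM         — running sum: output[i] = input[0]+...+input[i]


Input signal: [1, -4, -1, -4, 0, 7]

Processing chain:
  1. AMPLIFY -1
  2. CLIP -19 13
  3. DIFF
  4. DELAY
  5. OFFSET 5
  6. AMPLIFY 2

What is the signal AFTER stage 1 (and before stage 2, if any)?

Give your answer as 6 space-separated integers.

Answer: -1 4 1 4 0 -7

Derivation:
Input: [1, -4, -1, -4, 0, 7]
Stage 1 (AMPLIFY -1): 1*-1=-1, -4*-1=4, -1*-1=1, -4*-1=4, 0*-1=0, 7*-1=-7 -> [-1, 4, 1, 4, 0, -7]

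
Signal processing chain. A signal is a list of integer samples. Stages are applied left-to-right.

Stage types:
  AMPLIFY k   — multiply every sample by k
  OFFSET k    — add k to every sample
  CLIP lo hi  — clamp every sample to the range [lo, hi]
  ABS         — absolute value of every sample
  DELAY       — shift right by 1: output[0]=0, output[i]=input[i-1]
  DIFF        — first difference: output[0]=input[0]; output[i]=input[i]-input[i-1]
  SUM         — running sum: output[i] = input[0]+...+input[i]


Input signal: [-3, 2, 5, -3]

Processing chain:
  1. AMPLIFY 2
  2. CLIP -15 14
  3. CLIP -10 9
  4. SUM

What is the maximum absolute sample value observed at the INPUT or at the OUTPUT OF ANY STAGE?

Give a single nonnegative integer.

Input: [-3, 2, 5, -3] (max |s|=5)
Stage 1 (AMPLIFY 2): -3*2=-6, 2*2=4, 5*2=10, -3*2=-6 -> [-6, 4, 10, -6] (max |s|=10)
Stage 2 (CLIP -15 14): clip(-6,-15,14)=-6, clip(4,-15,14)=4, clip(10,-15,14)=10, clip(-6,-15,14)=-6 -> [-6, 4, 10, -6] (max |s|=10)
Stage 3 (CLIP -10 9): clip(-6,-10,9)=-6, clip(4,-10,9)=4, clip(10,-10,9)=9, clip(-6,-10,9)=-6 -> [-6, 4, 9, -6] (max |s|=9)
Stage 4 (SUM): sum[0..0]=-6, sum[0..1]=-2, sum[0..2]=7, sum[0..3]=1 -> [-6, -2, 7, 1] (max |s|=7)
Overall max amplitude: 10

Answer: 10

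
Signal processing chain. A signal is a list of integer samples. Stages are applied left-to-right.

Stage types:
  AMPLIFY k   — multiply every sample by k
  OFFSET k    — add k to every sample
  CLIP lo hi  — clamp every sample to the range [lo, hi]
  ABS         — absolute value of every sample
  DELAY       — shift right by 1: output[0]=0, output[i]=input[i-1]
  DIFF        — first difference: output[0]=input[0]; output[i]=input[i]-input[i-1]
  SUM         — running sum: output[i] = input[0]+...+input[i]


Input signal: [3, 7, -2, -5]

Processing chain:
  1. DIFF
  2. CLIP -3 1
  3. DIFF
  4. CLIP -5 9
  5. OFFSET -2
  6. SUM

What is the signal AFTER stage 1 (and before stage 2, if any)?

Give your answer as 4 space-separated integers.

Input: [3, 7, -2, -5]
Stage 1 (DIFF): s[0]=3, 7-3=4, -2-7=-9, -5--2=-3 -> [3, 4, -9, -3]

Answer: 3 4 -9 -3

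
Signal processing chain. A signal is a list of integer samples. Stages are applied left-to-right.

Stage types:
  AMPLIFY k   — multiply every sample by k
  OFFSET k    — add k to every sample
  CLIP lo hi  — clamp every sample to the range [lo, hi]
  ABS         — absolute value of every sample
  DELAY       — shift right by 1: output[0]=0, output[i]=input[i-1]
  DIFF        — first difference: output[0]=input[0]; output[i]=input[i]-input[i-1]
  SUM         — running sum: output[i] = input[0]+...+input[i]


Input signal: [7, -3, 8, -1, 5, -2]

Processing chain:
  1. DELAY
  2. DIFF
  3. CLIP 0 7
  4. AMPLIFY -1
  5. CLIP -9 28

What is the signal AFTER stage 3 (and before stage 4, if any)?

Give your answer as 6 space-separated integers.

Input: [7, -3, 8, -1, 5, -2]
Stage 1 (DELAY): [0, 7, -3, 8, -1, 5] = [0, 7, -3, 8, -1, 5] -> [0, 7, -3, 8, -1, 5]
Stage 2 (DIFF): s[0]=0, 7-0=7, -3-7=-10, 8--3=11, -1-8=-9, 5--1=6 -> [0, 7, -10, 11, -9, 6]
Stage 3 (CLIP 0 7): clip(0,0,7)=0, clip(7,0,7)=7, clip(-10,0,7)=0, clip(11,0,7)=7, clip(-9,0,7)=0, clip(6,0,7)=6 -> [0, 7, 0, 7, 0, 6]

Answer: 0 7 0 7 0 6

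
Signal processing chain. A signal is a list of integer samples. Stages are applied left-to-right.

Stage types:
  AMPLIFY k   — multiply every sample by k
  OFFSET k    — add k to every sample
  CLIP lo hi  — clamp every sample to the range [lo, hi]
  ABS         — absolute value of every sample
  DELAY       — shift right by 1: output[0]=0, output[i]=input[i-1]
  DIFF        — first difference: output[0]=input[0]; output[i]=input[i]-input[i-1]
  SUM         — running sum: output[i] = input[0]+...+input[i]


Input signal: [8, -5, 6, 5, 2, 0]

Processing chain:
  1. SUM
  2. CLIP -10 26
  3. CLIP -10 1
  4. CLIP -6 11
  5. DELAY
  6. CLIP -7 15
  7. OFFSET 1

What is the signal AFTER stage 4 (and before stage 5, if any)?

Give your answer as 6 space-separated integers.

Answer: 1 1 1 1 1 1

Derivation:
Input: [8, -5, 6, 5, 2, 0]
Stage 1 (SUM): sum[0..0]=8, sum[0..1]=3, sum[0..2]=9, sum[0..3]=14, sum[0..4]=16, sum[0..5]=16 -> [8, 3, 9, 14, 16, 16]
Stage 2 (CLIP -10 26): clip(8,-10,26)=8, clip(3,-10,26)=3, clip(9,-10,26)=9, clip(14,-10,26)=14, clip(16,-10,26)=16, clip(16,-10,26)=16 -> [8, 3, 9, 14, 16, 16]
Stage 3 (CLIP -10 1): clip(8,-10,1)=1, clip(3,-10,1)=1, clip(9,-10,1)=1, clip(14,-10,1)=1, clip(16,-10,1)=1, clip(16,-10,1)=1 -> [1, 1, 1, 1, 1, 1]
Stage 4 (CLIP -6 11): clip(1,-6,11)=1, clip(1,-6,11)=1, clip(1,-6,11)=1, clip(1,-6,11)=1, clip(1,-6,11)=1, clip(1,-6,11)=1 -> [1, 1, 1, 1, 1, 1]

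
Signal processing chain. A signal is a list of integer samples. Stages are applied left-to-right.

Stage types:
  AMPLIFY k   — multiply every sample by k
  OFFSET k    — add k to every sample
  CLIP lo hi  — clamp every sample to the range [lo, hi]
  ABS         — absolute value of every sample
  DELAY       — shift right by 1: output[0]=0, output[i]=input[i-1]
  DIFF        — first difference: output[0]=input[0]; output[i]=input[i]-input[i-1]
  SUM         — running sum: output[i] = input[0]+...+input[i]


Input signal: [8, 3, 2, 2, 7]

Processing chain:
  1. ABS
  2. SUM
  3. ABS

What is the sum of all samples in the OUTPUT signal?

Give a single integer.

Input: [8, 3, 2, 2, 7]
Stage 1 (ABS): |8|=8, |3|=3, |2|=2, |2|=2, |7|=7 -> [8, 3, 2, 2, 7]
Stage 2 (SUM): sum[0..0]=8, sum[0..1]=11, sum[0..2]=13, sum[0..3]=15, sum[0..4]=22 -> [8, 11, 13, 15, 22]
Stage 3 (ABS): |8|=8, |11|=11, |13|=13, |15|=15, |22|=22 -> [8, 11, 13, 15, 22]
Output sum: 69

Answer: 69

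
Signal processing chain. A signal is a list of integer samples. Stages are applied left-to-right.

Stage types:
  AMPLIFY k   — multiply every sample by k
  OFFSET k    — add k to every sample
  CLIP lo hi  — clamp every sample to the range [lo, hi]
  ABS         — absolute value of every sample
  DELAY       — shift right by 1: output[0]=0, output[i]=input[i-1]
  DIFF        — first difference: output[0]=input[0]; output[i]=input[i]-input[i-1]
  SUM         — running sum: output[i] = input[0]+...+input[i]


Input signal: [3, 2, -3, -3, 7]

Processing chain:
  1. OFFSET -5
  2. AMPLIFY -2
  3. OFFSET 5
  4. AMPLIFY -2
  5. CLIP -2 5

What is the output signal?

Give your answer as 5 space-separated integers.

Answer: -2 -2 -2 -2 -2

Derivation:
Input: [3, 2, -3, -3, 7]
Stage 1 (OFFSET -5): 3+-5=-2, 2+-5=-3, -3+-5=-8, -3+-5=-8, 7+-5=2 -> [-2, -3, -8, -8, 2]
Stage 2 (AMPLIFY -2): -2*-2=4, -3*-2=6, -8*-2=16, -8*-2=16, 2*-2=-4 -> [4, 6, 16, 16, -4]
Stage 3 (OFFSET 5): 4+5=9, 6+5=11, 16+5=21, 16+5=21, -4+5=1 -> [9, 11, 21, 21, 1]
Stage 4 (AMPLIFY -2): 9*-2=-18, 11*-2=-22, 21*-2=-42, 21*-2=-42, 1*-2=-2 -> [-18, -22, -42, -42, -2]
Stage 5 (CLIP -2 5): clip(-18,-2,5)=-2, clip(-22,-2,5)=-2, clip(-42,-2,5)=-2, clip(-42,-2,5)=-2, clip(-2,-2,5)=-2 -> [-2, -2, -2, -2, -2]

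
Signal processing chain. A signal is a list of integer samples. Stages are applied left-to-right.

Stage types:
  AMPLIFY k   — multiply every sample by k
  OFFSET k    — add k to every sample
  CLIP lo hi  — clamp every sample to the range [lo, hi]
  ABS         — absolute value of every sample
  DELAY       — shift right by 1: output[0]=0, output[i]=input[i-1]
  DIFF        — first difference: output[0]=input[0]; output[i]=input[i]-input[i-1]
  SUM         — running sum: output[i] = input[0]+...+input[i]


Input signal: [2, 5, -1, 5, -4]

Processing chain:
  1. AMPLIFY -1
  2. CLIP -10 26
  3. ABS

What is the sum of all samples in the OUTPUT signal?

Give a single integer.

Answer: 17

Derivation:
Input: [2, 5, -1, 5, -4]
Stage 1 (AMPLIFY -1): 2*-1=-2, 5*-1=-5, -1*-1=1, 5*-1=-5, -4*-1=4 -> [-2, -5, 1, -5, 4]
Stage 2 (CLIP -10 26): clip(-2,-10,26)=-2, clip(-5,-10,26)=-5, clip(1,-10,26)=1, clip(-5,-10,26)=-5, clip(4,-10,26)=4 -> [-2, -5, 1, -5, 4]
Stage 3 (ABS): |-2|=2, |-5|=5, |1|=1, |-5|=5, |4|=4 -> [2, 5, 1, 5, 4]
Output sum: 17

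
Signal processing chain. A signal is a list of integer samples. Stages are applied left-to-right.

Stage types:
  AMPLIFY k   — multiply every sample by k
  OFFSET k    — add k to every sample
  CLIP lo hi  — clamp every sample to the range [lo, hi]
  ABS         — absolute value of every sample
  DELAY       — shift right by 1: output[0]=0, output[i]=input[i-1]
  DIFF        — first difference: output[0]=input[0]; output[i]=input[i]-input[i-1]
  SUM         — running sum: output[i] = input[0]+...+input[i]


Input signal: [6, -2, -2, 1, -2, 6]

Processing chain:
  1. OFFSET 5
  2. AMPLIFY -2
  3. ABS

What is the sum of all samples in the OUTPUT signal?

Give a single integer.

Answer: 74

Derivation:
Input: [6, -2, -2, 1, -2, 6]
Stage 1 (OFFSET 5): 6+5=11, -2+5=3, -2+5=3, 1+5=6, -2+5=3, 6+5=11 -> [11, 3, 3, 6, 3, 11]
Stage 2 (AMPLIFY -2): 11*-2=-22, 3*-2=-6, 3*-2=-6, 6*-2=-12, 3*-2=-6, 11*-2=-22 -> [-22, -6, -6, -12, -6, -22]
Stage 3 (ABS): |-22|=22, |-6|=6, |-6|=6, |-12|=12, |-6|=6, |-22|=22 -> [22, 6, 6, 12, 6, 22]
Output sum: 74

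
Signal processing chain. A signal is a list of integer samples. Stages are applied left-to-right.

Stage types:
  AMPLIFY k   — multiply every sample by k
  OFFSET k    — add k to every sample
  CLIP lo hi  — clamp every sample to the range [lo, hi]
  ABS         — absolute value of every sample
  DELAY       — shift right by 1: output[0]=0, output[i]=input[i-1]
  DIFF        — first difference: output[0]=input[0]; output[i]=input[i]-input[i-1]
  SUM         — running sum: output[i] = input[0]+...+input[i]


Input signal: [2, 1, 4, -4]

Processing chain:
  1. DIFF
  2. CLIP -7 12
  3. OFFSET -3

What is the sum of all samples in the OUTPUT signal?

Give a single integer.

Input: [2, 1, 4, -4]
Stage 1 (DIFF): s[0]=2, 1-2=-1, 4-1=3, -4-4=-8 -> [2, -1, 3, -8]
Stage 2 (CLIP -7 12): clip(2,-7,12)=2, clip(-1,-7,12)=-1, clip(3,-7,12)=3, clip(-8,-7,12)=-7 -> [2, -1, 3, -7]
Stage 3 (OFFSET -3): 2+-3=-1, -1+-3=-4, 3+-3=0, -7+-3=-10 -> [-1, -4, 0, -10]
Output sum: -15

Answer: -15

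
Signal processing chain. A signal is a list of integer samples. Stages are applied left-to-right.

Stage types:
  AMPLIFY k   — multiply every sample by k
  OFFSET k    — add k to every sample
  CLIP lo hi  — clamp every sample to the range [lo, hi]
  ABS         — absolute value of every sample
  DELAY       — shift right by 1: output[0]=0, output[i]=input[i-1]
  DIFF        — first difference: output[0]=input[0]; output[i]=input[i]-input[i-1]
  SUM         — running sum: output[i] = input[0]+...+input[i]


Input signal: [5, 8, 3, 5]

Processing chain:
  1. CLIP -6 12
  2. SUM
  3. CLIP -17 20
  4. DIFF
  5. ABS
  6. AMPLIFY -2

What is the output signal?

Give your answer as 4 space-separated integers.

Input: [5, 8, 3, 5]
Stage 1 (CLIP -6 12): clip(5,-6,12)=5, clip(8,-6,12)=8, clip(3,-6,12)=3, clip(5,-6,12)=5 -> [5, 8, 3, 5]
Stage 2 (SUM): sum[0..0]=5, sum[0..1]=13, sum[0..2]=16, sum[0..3]=21 -> [5, 13, 16, 21]
Stage 3 (CLIP -17 20): clip(5,-17,20)=5, clip(13,-17,20)=13, clip(16,-17,20)=16, clip(21,-17,20)=20 -> [5, 13, 16, 20]
Stage 4 (DIFF): s[0]=5, 13-5=8, 16-13=3, 20-16=4 -> [5, 8, 3, 4]
Stage 5 (ABS): |5|=5, |8|=8, |3|=3, |4|=4 -> [5, 8, 3, 4]
Stage 6 (AMPLIFY -2): 5*-2=-10, 8*-2=-16, 3*-2=-6, 4*-2=-8 -> [-10, -16, -6, -8]

Answer: -10 -16 -6 -8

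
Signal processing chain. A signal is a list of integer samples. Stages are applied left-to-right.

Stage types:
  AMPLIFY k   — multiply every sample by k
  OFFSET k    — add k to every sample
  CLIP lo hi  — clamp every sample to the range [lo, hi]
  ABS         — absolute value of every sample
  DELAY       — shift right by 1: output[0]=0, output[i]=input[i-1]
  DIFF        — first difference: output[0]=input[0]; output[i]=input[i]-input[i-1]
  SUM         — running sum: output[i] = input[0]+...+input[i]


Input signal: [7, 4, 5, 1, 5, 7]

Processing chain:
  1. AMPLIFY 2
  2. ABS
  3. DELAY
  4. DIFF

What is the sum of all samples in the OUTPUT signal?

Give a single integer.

Answer: 10

Derivation:
Input: [7, 4, 5, 1, 5, 7]
Stage 1 (AMPLIFY 2): 7*2=14, 4*2=8, 5*2=10, 1*2=2, 5*2=10, 7*2=14 -> [14, 8, 10, 2, 10, 14]
Stage 2 (ABS): |14|=14, |8|=8, |10|=10, |2|=2, |10|=10, |14|=14 -> [14, 8, 10, 2, 10, 14]
Stage 3 (DELAY): [0, 14, 8, 10, 2, 10] = [0, 14, 8, 10, 2, 10] -> [0, 14, 8, 10, 2, 10]
Stage 4 (DIFF): s[0]=0, 14-0=14, 8-14=-6, 10-8=2, 2-10=-8, 10-2=8 -> [0, 14, -6, 2, -8, 8]
Output sum: 10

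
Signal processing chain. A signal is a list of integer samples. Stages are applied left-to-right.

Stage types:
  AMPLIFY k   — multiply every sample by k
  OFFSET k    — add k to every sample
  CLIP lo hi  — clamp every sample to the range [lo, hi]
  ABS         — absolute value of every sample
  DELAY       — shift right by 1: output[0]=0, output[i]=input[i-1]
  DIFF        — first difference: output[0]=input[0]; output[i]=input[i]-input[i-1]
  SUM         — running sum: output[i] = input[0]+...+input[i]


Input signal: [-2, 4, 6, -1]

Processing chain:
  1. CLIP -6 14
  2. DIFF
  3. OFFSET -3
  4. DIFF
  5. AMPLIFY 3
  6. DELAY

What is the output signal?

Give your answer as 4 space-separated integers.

Input: [-2, 4, 6, -1]
Stage 1 (CLIP -6 14): clip(-2,-6,14)=-2, clip(4,-6,14)=4, clip(6,-6,14)=6, clip(-1,-6,14)=-1 -> [-2, 4, 6, -1]
Stage 2 (DIFF): s[0]=-2, 4--2=6, 6-4=2, -1-6=-7 -> [-2, 6, 2, -7]
Stage 3 (OFFSET -3): -2+-3=-5, 6+-3=3, 2+-3=-1, -7+-3=-10 -> [-5, 3, -1, -10]
Stage 4 (DIFF): s[0]=-5, 3--5=8, -1-3=-4, -10--1=-9 -> [-5, 8, -4, -9]
Stage 5 (AMPLIFY 3): -5*3=-15, 8*3=24, -4*3=-12, -9*3=-27 -> [-15, 24, -12, -27]
Stage 6 (DELAY): [0, -15, 24, -12] = [0, -15, 24, -12] -> [0, -15, 24, -12]

Answer: 0 -15 24 -12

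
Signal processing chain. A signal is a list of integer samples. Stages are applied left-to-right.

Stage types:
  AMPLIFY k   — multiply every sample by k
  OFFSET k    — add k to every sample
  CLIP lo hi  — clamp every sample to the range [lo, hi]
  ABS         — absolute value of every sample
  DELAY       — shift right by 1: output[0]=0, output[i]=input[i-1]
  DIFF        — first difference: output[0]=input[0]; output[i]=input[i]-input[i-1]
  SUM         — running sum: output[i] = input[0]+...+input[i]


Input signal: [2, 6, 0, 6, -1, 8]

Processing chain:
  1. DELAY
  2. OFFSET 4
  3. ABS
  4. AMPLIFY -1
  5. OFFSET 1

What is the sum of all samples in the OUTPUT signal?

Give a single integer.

Answer: -31

Derivation:
Input: [2, 6, 0, 6, -1, 8]
Stage 1 (DELAY): [0, 2, 6, 0, 6, -1] = [0, 2, 6, 0, 6, -1] -> [0, 2, 6, 0, 6, -1]
Stage 2 (OFFSET 4): 0+4=4, 2+4=6, 6+4=10, 0+4=4, 6+4=10, -1+4=3 -> [4, 6, 10, 4, 10, 3]
Stage 3 (ABS): |4|=4, |6|=6, |10|=10, |4|=4, |10|=10, |3|=3 -> [4, 6, 10, 4, 10, 3]
Stage 4 (AMPLIFY -1): 4*-1=-4, 6*-1=-6, 10*-1=-10, 4*-1=-4, 10*-1=-10, 3*-1=-3 -> [-4, -6, -10, -4, -10, -3]
Stage 5 (OFFSET 1): -4+1=-3, -6+1=-5, -10+1=-9, -4+1=-3, -10+1=-9, -3+1=-2 -> [-3, -5, -9, -3, -9, -2]
Output sum: -31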